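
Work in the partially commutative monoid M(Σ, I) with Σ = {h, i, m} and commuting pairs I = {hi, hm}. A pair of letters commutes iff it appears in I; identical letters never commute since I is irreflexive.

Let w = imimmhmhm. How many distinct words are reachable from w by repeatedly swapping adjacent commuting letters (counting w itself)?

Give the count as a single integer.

drop 0:i onto floor
drop 1:m onto {0:i}
drop 2:i onto {1:m}
drop 3:m onto {2:i}
drop 4:m onto {3:m}
drop 5:h onto floor
drop 6:m onto {4:m}
drop 7:h onto {5:h}
drop 8:m onto {6:m}
ground layer = {0:i, 5:h}
drop-orders for the pieces not yet dropped (sum over which currently-grounded one goes next):
  1 to go: {7} 1  {8} 1
  2 to go: {5,7} 1  {6,8} 1  {7,8} 2
  3 to go: {4,6,8} 1  {5,7,8} 3  {6,7,8} 3
  4 to go: {3,4,6,8} 1  {4,6,7,8} 4  {5,6,7,8} 6
  5 to go: {2,3,4,6,8} 1  {3,4,6,7,8} 5  {4,5,6,7,8} 10
  6 to go: {1,2,3,4,6,8} 1  {2,3,4,6,7,8} 6  {3,4,5,6,7,8} 15
  7 to go: {0,1,2,3,4,6,8} 1  {1,2,3,4,6,7,8} 7  {2,3,4,5,6,7,8} 21
  if 0:i drops first: 28 orders
  if 5:h drops first: 8 orders
heap linearizations: 36

36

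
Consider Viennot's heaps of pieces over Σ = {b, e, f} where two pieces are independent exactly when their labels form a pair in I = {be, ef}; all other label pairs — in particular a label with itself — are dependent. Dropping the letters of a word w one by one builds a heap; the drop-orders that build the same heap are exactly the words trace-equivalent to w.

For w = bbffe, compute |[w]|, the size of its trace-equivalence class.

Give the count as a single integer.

#0=b has no predecessor
#1=b depends on [0:b]
#2=f depends on [1:b]
#3=f depends on [2:f]
#4=e has no predecessor
sources: [0:b, 4:e]
N(rest) = Σ N(rest − s) over sources s of rest; N(one piece) = 1:
  size 1 → [3]=1  [4]=1
  size 2 → [2,3]=1  [3,4]=2
  size 3 → [1,2,3]=1  [2,3,4]=3
  first=0(b) contributes 4
  first=4(e) contributes 1
|[w]| = 5

5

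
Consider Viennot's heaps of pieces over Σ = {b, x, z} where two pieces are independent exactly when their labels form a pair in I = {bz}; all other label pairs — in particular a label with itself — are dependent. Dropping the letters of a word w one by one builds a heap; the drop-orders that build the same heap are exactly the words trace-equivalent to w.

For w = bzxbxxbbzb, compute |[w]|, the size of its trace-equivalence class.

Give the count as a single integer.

8

drop 0:b onto floor
drop 1:z onto floor
drop 2:x onto {0:b, 1:z}
drop 3:b onto {2:x}
drop 4:x onto {3:b}
drop 5:x onto {4:x}
drop 6:b onto {5:x}
drop 7:b onto {6:b}
drop 8:z onto {5:x}
drop 9:b onto {7:b}
ground layer = {0:b, 1:z}
drop-orders for the pieces not yet dropped (sum over which currently-grounded one goes next):
  1 to go: {8} 1  {9} 1
  2 to go: {7,9} 1  {8,9} 2
  3 to go: {6,7,9} 1  {7,8,9} 3
  4 to go: {6,7,8,9} 4
  5 to go: {5,6,7,8,9} 4
  6 to go: {4,5,6,7,8,9} 4
  7 to go: {3,4,5,6,7,8,9} 4
  8 to go: {2,3,4,5,6,7,8,9} 4
  if 0:b drops first: 4 orders
  if 1:z drops first: 4 orders
heap linearizations: 8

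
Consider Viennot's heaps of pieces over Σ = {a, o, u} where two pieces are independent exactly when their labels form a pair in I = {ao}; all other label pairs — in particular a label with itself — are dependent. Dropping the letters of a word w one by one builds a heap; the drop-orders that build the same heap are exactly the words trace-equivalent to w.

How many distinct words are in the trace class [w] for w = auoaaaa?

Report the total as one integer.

#0=a has no predecessor
#1=u depends on [0:a]
#2=o depends on [1:u]
#3=a depends on [1:u]
#4=a depends on [3:a]
#5=a depends on [4:a]
#6=a depends on [5:a]
sources: [0:a]
N(rest) = Σ N(rest − s) over sources s of rest; N(one piece) = 1:
  size 1 → [2]=1  [6]=1
  size 2 → [2,6]=2  [5,6]=1
  size 3 → [2,5,6]=3  [4,5,6]=1
  size 4 → [2,4,5,6]=4  [3,4,5,6]=1
  size 5 → [2,3,4,5,6]=5
  first=0(a) contributes 5

5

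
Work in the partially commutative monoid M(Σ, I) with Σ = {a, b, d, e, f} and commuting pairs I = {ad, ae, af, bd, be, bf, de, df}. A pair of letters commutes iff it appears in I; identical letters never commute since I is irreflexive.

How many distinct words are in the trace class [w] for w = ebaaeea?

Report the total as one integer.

35

drop 0:e onto floor
drop 1:b onto floor
drop 2:a onto {1:b}
drop 3:a onto {2:a}
drop 4:e onto {0:e}
drop 5:e onto {4:e}
drop 6:a onto {3:a}
ground layer = {0:e, 1:b}
drop-orders for the pieces not yet dropped (sum over which currently-grounded one goes next):
  1 to go: {5} 1  {6} 1
  2 to go: {3,6} 1  {4,5} 1  {5,6} 2
  3 to go: {0,4,5} 1  {2,3,6} 1  {3,5,6} 3  {4,5,6} 3
  4 to go: {0,4,5,6} 4  {1,2,3,6} 1  {2,3,5,6} 4  {3,4,5,6} 6
  5 to go: {0,3,4,5,6} 10  {1,2,3,5,6} 5  {2,3,4,5,6} 10
  if 0:e drops first: 15 orders
  if 1:b drops first: 20 orders
heap linearizations: 35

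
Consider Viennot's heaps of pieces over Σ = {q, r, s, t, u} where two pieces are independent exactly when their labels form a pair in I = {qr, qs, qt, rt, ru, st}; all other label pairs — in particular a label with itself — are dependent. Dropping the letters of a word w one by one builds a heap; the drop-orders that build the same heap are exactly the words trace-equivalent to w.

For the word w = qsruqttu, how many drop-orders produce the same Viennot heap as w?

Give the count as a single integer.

39

drop 0:q onto floor
drop 1:s onto floor
drop 2:r onto {1:s}
drop 3:u onto {0:q, 1:s}
drop 4:q onto {3:u}
drop 5:t onto {3:u}
drop 6:t onto {5:t}
drop 7:u onto {4:q, 6:t}
ground layer = {0:q, 1:s}
drop-orders for the pieces not yet dropped (sum over which currently-grounded one goes next):
  1 to go: {2} 1  {7} 1
  2 to go: {2,7} 2  {4,7} 1  {6,7} 1
  3 to go: {2,4,7} 3  {2,6,7} 3  {4,6,7} 2  {5,6,7} 1
  4 to go: {2,4,6,7} 8  {2,5,6,7} 4  {4,5,6,7} 3
  5 to go: {2,4,5,6,7} 15  {3,4,5,6,7} 3
  6 to go: {0,3,4,5,6,7} 3  {2,3,4,5,6,7} 18
  if 0:q drops first: 18 orders
  if 1:s drops first: 21 orders
heap linearizations: 39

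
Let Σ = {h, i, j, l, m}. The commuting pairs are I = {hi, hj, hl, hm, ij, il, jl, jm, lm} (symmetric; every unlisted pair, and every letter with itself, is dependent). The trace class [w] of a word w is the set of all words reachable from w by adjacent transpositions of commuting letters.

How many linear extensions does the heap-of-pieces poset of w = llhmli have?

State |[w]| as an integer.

0(l) covers ∅
1(l) covers 0:l
2(h) covers ∅
3(m) covers ∅
4(l) covers 1:l
5(i) covers 3:m
floor of heap: 0:l, 2:h, 3:m
completions by unplaced set U, small U first (add the entries for U minus each lowest piece of U):
  |U|=1: {2}:1  {4}:1  {5}:1
  |U|=2: {1,4}:1  {2,4}:2  {2,5}:2  {3,5}:1  {4,5}:2
  |U|=3: {0,1,4}:1  {1,2,4}:3  {1,4,5}:3  {2,3,5}:3  {2,4,5}:6  {3,4,5}:3
  |U|=4: {0,1,2,4}:4  {0,1,4,5}:4  {1,2,4,5}:12  {1,3,4,5}:6  {2,3,4,5}:12
  start at 0(l): 30
  start at 2(h): 10
  start at 3(m): 20
sum over floor = 60

60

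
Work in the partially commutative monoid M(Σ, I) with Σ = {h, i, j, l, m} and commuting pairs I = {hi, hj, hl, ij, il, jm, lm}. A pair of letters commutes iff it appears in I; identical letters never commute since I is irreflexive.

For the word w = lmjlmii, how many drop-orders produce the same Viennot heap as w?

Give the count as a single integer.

35

piece 0:l — minimal
piece 1:m — minimal
piece 2:j rests on {0:l}
piece 3:l rests on {2:j}
piece 4:m rests on {1:m}
piece 5:i rests on {4:m}
piece 6:i rests on {5:i}
minimal pieces: {0:l, 1:m}
ways to finish when only these pieces remain (= sum over removing one remaining piece with nothing left below it):
  1 left: {3}→1  {6}→1
  2 left: {2,3}→1  {3,6}→2  {5,6}→1
  3 left: {0,2,3}→1  {2,3,6}→3  {3,5,6}→3  {4,5,6}→1
  4 left: {0,2,3,6}→4  {1,4,5,6}→1  {2,3,5,6}→6  {3,4,5,6}→4
  5 left: {0,2,3,5,6}→10  {1,3,4,5,6}→5  {2,3,4,5,6}→10
  placing 0:l first → 15 extensions
  placing 1:m first → 20 extensions
total linear extensions = 35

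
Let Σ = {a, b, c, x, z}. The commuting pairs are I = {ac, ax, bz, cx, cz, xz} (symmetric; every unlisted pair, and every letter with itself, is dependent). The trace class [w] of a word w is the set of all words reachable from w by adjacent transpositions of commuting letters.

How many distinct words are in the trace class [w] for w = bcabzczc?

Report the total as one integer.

25

#0=b has no predecessor
#1=c depends on [0:b]
#2=a depends on [0:b]
#3=b depends on [1:c, 2:a]
#4=z depends on [2:a]
#5=c depends on [3:b]
#6=z depends on [4:z]
#7=c depends on [5:c]
sources: [0:b]
N(rest) = Σ N(rest − s) over sources s of rest; N(one piece) = 1:
  size 1 → [6]=1  [7]=1
  size 2 → [4,6]=1  [5,7]=1  [6,7]=2
  size 3 → [3,5,7]=1  [4,6,7]=3  [5,6,7]=3
  size 4 → [1,3,5,7]=1  [3,5,6,7]=4  [4,5,6,7]=6
  size 5 → [1,3,5,6,7]=5  [3,4,5,6,7]=10
  size 6 → [1,3,4,5,6,7]=15  [2,3,4,5,6,7]=10
  first=0(b) contributes 25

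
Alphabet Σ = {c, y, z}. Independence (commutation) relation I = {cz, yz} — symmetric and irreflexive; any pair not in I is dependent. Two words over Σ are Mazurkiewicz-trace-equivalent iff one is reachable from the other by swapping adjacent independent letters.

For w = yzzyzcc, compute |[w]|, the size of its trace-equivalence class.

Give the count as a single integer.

35

piece 0:y — minimal
piece 1:z — minimal
piece 2:z rests on {1:z}
piece 3:y rests on {0:y}
piece 4:z rests on {2:z}
piece 5:c rests on {3:y}
piece 6:c rests on {5:c}
minimal pieces: {0:y, 1:z}
ways to finish when only these pieces remain (= sum over removing one remaining piece with nothing left below it):
  1 left: {4}→1  {6}→1
  2 left: {2,4}→1  {4,6}→2  {5,6}→1
  3 left: {1,2,4}→1  {2,4,6}→3  {3,5,6}→1  {4,5,6}→3
  4 left: {0,3,5,6}→1  {1,2,4,6}→4  {2,4,5,6}→6  {3,4,5,6}→4
  5 left: {0,3,4,5,6}→5  {1,2,4,5,6}→10  {2,3,4,5,6}→10
  placing 0:y first → 20 extensions
  placing 1:z first → 15 extensions
total linear extensions = 35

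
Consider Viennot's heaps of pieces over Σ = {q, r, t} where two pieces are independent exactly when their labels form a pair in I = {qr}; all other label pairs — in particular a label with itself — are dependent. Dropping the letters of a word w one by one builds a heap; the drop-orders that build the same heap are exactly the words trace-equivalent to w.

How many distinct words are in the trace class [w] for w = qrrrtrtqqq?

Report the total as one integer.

4

#0=q has no predecessor
#1=r has no predecessor
#2=r depends on [1:r]
#3=r depends on [2:r]
#4=t depends on [0:q, 3:r]
#5=r depends on [4:t]
#6=t depends on [5:r]
#7=q depends on [6:t]
#8=q depends on [7:q]
#9=q depends on [8:q]
sources: [0:q, 1:r]
N(rest) = Σ N(rest − s) over sources s of rest; N(one piece) = 1:
  size 1 → [9]=1
  size 2 → [8,9]=1
  size 3 → [7,8,9]=1
  size 4 → [6,7,8,9]=1
  size 5 → [5,6,7,8,9]=1
  size 6 → [4,5,6,7,8,9]=1
  size 7 → [0,4,5,6,7,8,9]=1  [3,4,5,6,7,8,9]=1
  size 8 → [0,3,4,5,6,7,8,9]=2  [2,3,4,5,6,7,8,9]=1
  first=0(q) contributes 1
  first=1(r) contributes 3
|[w]| = 4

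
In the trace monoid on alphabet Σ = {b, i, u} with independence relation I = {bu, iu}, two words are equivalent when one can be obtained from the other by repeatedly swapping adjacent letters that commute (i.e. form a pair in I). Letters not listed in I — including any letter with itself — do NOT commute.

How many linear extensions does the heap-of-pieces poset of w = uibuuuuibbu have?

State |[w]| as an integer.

#0=u has no predecessor
#1=i has no predecessor
#2=b depends on [1:i]
#3=u depends on [0:u]
#4=u depends on [3:u]
#5=u depends on [4:u]
#6=u depends on [5:u]
#7=i depends on [2:b]
#8=b depends on [7:i]
#9=b depends on [8:b]
#10=u depends on [6:u]
sources: [0:u, 1:i]
N(rest) = Σ N(rest − s) over sources s of rest; N(one piece) = 1:
  size 1 → [9]=1  [10]=1
  size 2 → [6,10]=1  [8,9]=1  [9,10]=2
  size 3 → [5,6,10]=1  [6,9,10]=3  [7,8,9]=1  [8,9,10]=3
  size 4 → [2,7,8,9]=1  [4,5,6,10]=1  [5,6,9,10]=4  [6,8,9,10]=6  [7,8,9,10]=4
  size 5 → [1,2,7,8,9]=1  [2,7,8,9,10]=5  [3,4,5,6,10]=1  [4,5,6,9,10]=5  [5,6,8,9,10]=10  [6,7,8,9,10]=10
  size 6 → [0,3,4,5,6,10]=1  [1,2,7,8,9,10]=6  [2,6,7,8,9,10]=15  [3,4,5,6,9,10]=6  [4,5,6,8,9,10]=15  [5,6,7,8,9,10]=20
  size 7 → [0,3,4,5,6,9,10]=7  [1,2,6,7,8,9,10]=21  [2,5,6,7,8,9,10]=35  [3,4,5,6,8,9,10]=21  [4,5,6,7,8,9,10]=35
  size 8 → [0,3,4,5,6,8,9,10]=28  [1,2,5,6,7,8,9,10]=56  [2,4,5,6,7,8,9,10]=70  [3,4,5,6,7,8,9,10]=56
  size 9 → [0,3,4,5,6,7,8,9,10]=84  [1,2,4,5,6,7,8,9,10]=126  [2,3,4,5,6,7,8,9,10]=126
  first=0(u) contributes 252
  first=1(i) contributes 210
|[w]| = 462

462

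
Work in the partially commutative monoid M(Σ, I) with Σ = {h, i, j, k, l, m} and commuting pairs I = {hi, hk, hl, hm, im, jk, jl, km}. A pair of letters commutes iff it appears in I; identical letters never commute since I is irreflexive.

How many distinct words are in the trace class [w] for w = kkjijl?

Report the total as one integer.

#0=k has no predecessor
#1=k depends on [0:k]
#2=j has no predecessor
#3=i depends on [1:k, 2:j]
#4=j depends on [3:i]
#5=l depends on [3:i]
sources: [0:k, 2:j]
N(rest) = Σ N(rest − s) over sources s of rest; N(one piece) = 1:
  size 1 → [4]=1  [5]=1
  size 2 → [4,5]=2
  size 3 → [3,4,5]=2
  size 4 → [1,3,4,5]=2  [2,3,4,5]=2
  first=0(k) contributes 4
  first=2(j) contributes 2
|[w]| = 6

6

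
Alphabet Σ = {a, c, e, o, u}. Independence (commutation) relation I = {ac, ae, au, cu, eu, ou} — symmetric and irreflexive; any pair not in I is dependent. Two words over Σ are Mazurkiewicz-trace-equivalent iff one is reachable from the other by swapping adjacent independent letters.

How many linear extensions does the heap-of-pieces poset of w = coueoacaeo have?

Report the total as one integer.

0(c) covers ∅
1(o) covers 0:c
2(u) covers ∅
3(e) covers 1:o
4(o) covers 3:e
5(a) covers 4:o
6(c) covers 4:o
7(a) covers 5:a
8(e) covers 6:c
9(o) covers 7:a, 8:e
floor of heap: 0:c, 2:u
completions by unplaced set U, small U first (add the entries for U minus each lowest piece of U):
  |U|=1: {2}:1  {9}:1
  |U|=2: {2,9}:2  {7,9}:1  {8,9}:1
  |U|=3: {2,7,9}:3  {2,8,9}:3  {5,7,9}:1  {6,8,9}:1  {7,8,9}:2
  |U|=4: {2,5,7,9}:4  {2,6,8,9}:4  {2,7,8,9}:8  {5,7,8,9}:3  {6,7,8,9}:3
  |U|=5: {2,5,7,8,9}:15  {2,6,7,8,9}:15  {5,6,7,8,9}:6
  |U|=6: {2,5,6,7,8,9}:36  {4,5,6,7,8,9}:6
  |U|=7: {2,4,5,6,7,8,9}:42  {3,4,5,6,7,8,9}:6
  |U|=8: {1,3,4,5,6,7,8,9}:6  {2,3,4,5,6,7,8,9}:48
  start at 0(c): 54
  start at 2(u): 6
sum over floor = 60

60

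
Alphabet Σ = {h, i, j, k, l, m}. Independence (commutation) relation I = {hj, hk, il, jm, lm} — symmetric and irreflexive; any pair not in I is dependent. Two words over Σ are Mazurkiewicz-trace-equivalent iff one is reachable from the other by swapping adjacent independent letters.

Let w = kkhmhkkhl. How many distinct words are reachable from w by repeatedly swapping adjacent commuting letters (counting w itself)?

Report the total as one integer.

18

#0=k has no predecessor
#1=k depends on [0:k]
#2=h has no predecessor
#3=m depends on [1:k, 2:h]
#4=h depends on [3:m]
#5=k depends on [3:m]
#6=k depends on [5:k]
#7=h depends on [4:h]
#8=l depends on [6:k, 7:h]
sources: [0:k, 2:h]
N(rest) = Σ N(rest − s) over sources s of rest; N(one piece) = 1:
  size 1 → [8]=1
  size 2 → [6,8]=1  [7,8]=1
  size 3 → [4,7,8]=1  [5,6,8]=1  [6,7,8]=2
  size 4 → [4,6,7,8]=3  [5,6,7,8]=3
  size 5 → [4,5,6,7,8]=6
  size 6 → [3,4,5,6,7,8]=6
  size 7 → [1,3,4,5,6,7,8]=6  [2,3,4,5,6,7,8]=6
  first=0(k) contributes 12
  first=2(h) contributes 6
|[w]| = 18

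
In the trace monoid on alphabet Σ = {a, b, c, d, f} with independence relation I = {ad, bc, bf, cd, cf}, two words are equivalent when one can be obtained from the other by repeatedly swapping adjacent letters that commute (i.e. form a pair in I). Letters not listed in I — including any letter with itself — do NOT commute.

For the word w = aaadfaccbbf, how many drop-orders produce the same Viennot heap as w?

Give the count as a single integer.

120

piece 0:a — minimal
piece 1:a rests on {0:a}
piece 2:a rests on {1:a}
piece 3:d — minimal
piece 4:f rests on {2:a, 3:d}
piece 5:a rests on {4:f}
piece 6:c rests on {5:a}
piece 7:c rests on {6:c}
piece 8:b rests on {5:a}
piece 9:b rests on {8:b}
piece 10:f rests on {5:a}
minimal pieces: {0:a, 3:d}
ways to finish when only these pieces remain (= sum over removing one remaining piece with nothing left below it):
  1 left: {7}→1  {9}→1  {10}→1
  2 left: {6,7}→1  {7,9}→2  {7,10}→2  {8,9}→1  {9,10}→2
  3 left: {6,7,9}→3  {6,7,10}→3  {7,8,9}→3  {7,9,10}→6  {8,9,10}→3
  4 left: {6,7,8,9}→6  {6,7,9,10}→12  {7,8,9,10}→12
  5 left: {6,7,8,9,10}→30
  6 left: {5,6,7,8,9,10}→30
  7 left: {4,5,6,7,8,9,10}→30
  8 left: {2,4,5,6,7,8,9,10}→30  {3,4,5,6,7,8,9,10}→30
  9 left: {1,2,4,5,6,7,8,9,10}→30  {2,3,4,5,6,7,8,9,10}→60
  placing 0:a first → 90 extensions
  placing 3:d first → 30 extensions
total linear extensions = 120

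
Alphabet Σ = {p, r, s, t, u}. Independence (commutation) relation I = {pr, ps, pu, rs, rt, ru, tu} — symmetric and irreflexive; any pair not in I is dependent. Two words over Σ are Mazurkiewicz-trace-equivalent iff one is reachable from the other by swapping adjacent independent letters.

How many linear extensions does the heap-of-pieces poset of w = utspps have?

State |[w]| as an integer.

0(u) covers ∅
1(t) covers ∅
2(s) covers 0:u, 1:t
3(p) covers 1:t
4(p) covers 3:p
5(s) covers 2:s
floor of heap: 0:u, 1:t
completions by unplaced set U, small U first (add the entries for U minus each lowest piece of U):
  |U|=1: {4}:1  {5}:1
  |U|=2: {2,5}:1  {3,4}:1  {4,5}:2
  |U|=3: {0,2,5}:1  {2,4,5}:3  {3,4,5}:3
  |U|=4: {0,2,4,5}:4  {2,3,4,5}:6
  start at 0(u): 6
  start at 1(t): 10
sum over floor = 16

16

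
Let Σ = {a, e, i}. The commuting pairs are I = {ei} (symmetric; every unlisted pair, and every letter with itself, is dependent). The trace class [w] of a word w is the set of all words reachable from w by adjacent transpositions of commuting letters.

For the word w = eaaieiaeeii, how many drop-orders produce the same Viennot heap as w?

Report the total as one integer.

#0=e has no predecessor
#1=a depends on [0:e]
#2=a depends on [1:a]
#3=i depends on [2:a]
#4=e depends on [2:a]
#5=i depends on [3:i]
#6=a depends on [4:e, 5:i]
#7=e depends on [6:a]
#8=e depends on [7:e]
#9=i depends on [6:a]
#10=i depends on [9:i]
sources: [0:e]
N(rest) = Σ N(rest − s) over sources s of rest; N(one piece) = 1:
  size 1 → [8]=1  [10]=1
  size 2 → [7,8]=1  [8,10]=2  [9,10]=1
  size 3 → [7,8,10]=3  [8,9,10]=3
  size 4 → [7,8,9,10]=6
  size 5 → [6,7,8,9,10]=6
  size 6 → [4,6,7,8,9,10]=6  [5,6,7,8,9,10]=6
  size 7 → [3,5,6,7,8,9,10]=6  [4,5,6,7,8,9,10]=12
  size 8 → [3,4,5,6,7,8,9,10]=18
  size 9 → [2,3,4,5,6,7,8,9,10]=18
  first=0(e) contributes 18

18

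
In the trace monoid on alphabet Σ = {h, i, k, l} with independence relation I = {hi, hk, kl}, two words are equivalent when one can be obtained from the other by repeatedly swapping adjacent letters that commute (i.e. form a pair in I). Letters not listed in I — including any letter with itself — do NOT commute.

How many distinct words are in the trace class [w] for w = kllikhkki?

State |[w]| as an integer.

#0=k has no predecessor
#1=l has no predecessor
#2=l depends on [1:l]
#3=i depends on [0:k, 2:l]
#4=k depends on [3:i]
#5=h depends on [2:l]
#6=k depends on [4:k]
#7=k depends on [6:k]
#8=i depends on [7:k]
sources: [0:k, 1:l]
N(rest) = Σ N(rest − s) over sources s of rest; N(one piece) = 1:
  size 1 → [5]=1  [8]=1
  size 2 → [5,8]=2  [7,8]=1
  size 3 → [5,7,8]=3  [6,7,8]=1
  size 4 → [4,6,7,8]=1  [5,6,7,8]=4
  size 5 → [3,4,6,7,8]=1  [4,5,6,7,8]=5
  size 6 → [0,3,4,6,7,8]=1  [3,4,5,6,7,8]=6
  size 7 → [0,3,4,5,6,7,8]=7  [2,3,4,5,6,7,8]=6
  first=0(k) contributes 6
  first=1(l) contributes 13
|[w]| = 19

19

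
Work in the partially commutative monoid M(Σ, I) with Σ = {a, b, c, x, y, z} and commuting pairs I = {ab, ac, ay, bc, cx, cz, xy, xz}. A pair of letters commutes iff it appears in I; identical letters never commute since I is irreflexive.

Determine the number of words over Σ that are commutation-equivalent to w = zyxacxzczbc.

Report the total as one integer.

838

0(z) covers ∅
1(y) covers 0:z
2(x) covers ∅
3(a) covers 0:z, 2:x
4(c) covers 1:y
5(x) covers 3:a
6(z) covers 1:y, 3:a
7(c) covers 4:c
8(z) covers 6:z
9(b) covers 5:x, 8:z
10(c) covers 7:c
floor of heap: 0:z, 2:x
completions by unplaced set U, small U first (add the entries for U minus each lowest piece of U):
  |U|=1: {9}:1  {10}:1
  |U|=2: {5,9}:1  {7,10}:1  {8,9}:1  {9,10}:2
  |U|=3: {4,7,10}:1  {5,8,9}:2  {5,9,10}:3  {6,8,9}:1  {7,9,10}:3  {8,9,10}:3
  |U|=4: {4,7,9,10}:4  {5,6,8,9}:3  {5,7,9,10}:6  {5,8,9,10}:8  {6,8,9,10}:4  {7,8,9,10}:6
  |U|=5: {3,5,6,8,9}:3  {4,5,7,9,10}:10  {4,7,8,9,10}:10  {5,6,8,9,10}:15  {5,7,8,9,10}:20  {6,7,8,9,10}:10
  |U|=6: {2,3,5,6,8,9}:3  {3,5,6,8,9,10}:18  {4,5,7,8,9,10}:40  {4,6,7,8,9,10}:20  {5,6,7,8,9,10}:45
  |U|=7: {1,4,6,7,8,9,10}:20  {2,3,5,6,8,9,10}:21  {3,5,6,7,8,9,10}:63  {4,5,6,7,8,9,10}:105
  |U|=8: {1,4,5,6,7,8,9,10}:125  {2,3,5,6,7,8,9,10}:84  {3,4,5,6,7,8,9,10}:168
  |U|=9: {1,3,4,5,6,7,8,9,10}:293  {2,3,4,5,6,7,8,9,10}:252
  start at 0(z): 545
  start at 2(x): 293
sum over floor = 838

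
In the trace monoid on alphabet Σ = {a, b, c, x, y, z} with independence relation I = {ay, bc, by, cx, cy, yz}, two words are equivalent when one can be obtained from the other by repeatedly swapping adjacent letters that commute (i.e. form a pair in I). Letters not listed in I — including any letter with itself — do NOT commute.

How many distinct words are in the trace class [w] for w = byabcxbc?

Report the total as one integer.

50

piece 0:b — minimal
piece 1:y — minimal
piece 2:a rests on {0:b}
piece 3:b rests on {2:a}
piece 4:c rests on {2:a}
piece 5:x rests on {1:y, 3:b}
piece 6:b rests on {5:x}
piece 7:c rests on {4:c}
minimal pieces: {0:b, 1:y}
ways to finish when only these pieces remain (= sum over removing one remaining piece with nothing left below it):
  1 left: {6}→1  {7}→1
  2 left: {4,7}→1  {5,6}→1  {6,7}→2
  3 left: {1,5,6}→1  {3,5,6}→1  {4,6,7}→3  {5,6,7}→3
  4 left: {1,3,5,6}→2  {1,5,6,7}→4  {3,5,6,7}→4  {4,5,6,7}→6
  5 left: {1,3,5,6,7}→10  {1,4,5,6,7}→10  {3,4,5,6,7}→10
  6 left: {1,3,4,5,6,7}→30  {2,3,4,5,6,7}→10
  placing 0:b first → 40 extensions
  placing 1:y first → 10 extensions
total linear extensions = 50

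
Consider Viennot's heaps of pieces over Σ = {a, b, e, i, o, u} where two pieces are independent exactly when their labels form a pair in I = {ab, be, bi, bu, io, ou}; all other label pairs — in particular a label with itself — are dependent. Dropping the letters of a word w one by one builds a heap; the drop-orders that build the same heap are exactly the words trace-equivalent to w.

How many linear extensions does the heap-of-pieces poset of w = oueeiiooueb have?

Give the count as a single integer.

60

0(o) covers ∅
1(u) covers ∅
2(e) covers 0:o, 1:u
3(e) covers 2:e
4(i) covers 3:e
5(i) covers 4:i
6(o) covers 3:e
7(o) covers 6:o
8(u) covers 5:i
9(e) covers 7:o, 8:u
10(b) covers 7:o
floor of heap: 0:o, 1:u
completions by unplaced set U, small U first (add the entries for U minus each lowest piece of U):
  |U|=1: {9}:1  {10}:1
  |U|=2: {8,9}:1  {9,10}:2
  |U|=3: {5,8,9}:1  {7,9,10}:2  {8,9,10}:3
  |U|=4: {4,5,8,9}:1  {5,8,9,10}:4  {6,7,9,10}:2  {7,8,9,10}:5
  |U|=5: {4,5,8,9,10}:5  {5,7,8,9,10}:9  {6,7,8,9,10}:7
  |U|=6: {4,5,7,8,9,10}:14  {5,6,7,8,9,10}:16
  |U|=7: {4,5,6,7,8,9,10}:30
  |U|=8: {3,4,5,6,7,8,9,10}:30
  |U|=9: {2,3,4,5,6,7,8,9,10}:30
  start at 0(o): 30
  start at 1(u): 30
sum over floor = 60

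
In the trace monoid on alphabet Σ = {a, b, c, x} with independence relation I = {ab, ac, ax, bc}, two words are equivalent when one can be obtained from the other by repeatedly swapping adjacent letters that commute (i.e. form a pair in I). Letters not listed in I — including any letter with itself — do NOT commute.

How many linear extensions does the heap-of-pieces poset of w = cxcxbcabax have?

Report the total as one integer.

135

drop 0:c onto floor
drop 1:x onto {0:c}
drop 2:c onto {1:x}
drop 3:x onto {2:c}
drop 4:b onto {3:x}
drop 5:c onto {3:x}
drop 6:a onto floor
drop 7:b onto {4:b}
drop 8:a onto {6:a}
drop 9:x onto {5:c, 7:b}
ground layer = {0:c, 6:a}
drop-orders for the pieces not yet dropped (sum over which currently-grounded one goes next):
  1 to go: {8} 1  {9} 1
  2 to go: {5,9} 1  {6,8} 1  {7,9} 1  {8,9} 2
  3 to go: {4,7,9} 1  {5,7,9} 2  {5,8,9} 3  {6,8,9} 3  {7,8,9} 3
  4 to go: {4,5,7,9} 3  {4,7,8,9} 4  {5,6,8,9} 6  {5,7,8,9} 8  {6,7,8,9} 6
  5 to go: {3,4,5,7,9} 3  {4,5,7,8,9} 15  {4,6,7,8,9} 10  {5,6,7,8,9} 20
  6 to go: {2,3,4,5,7,9} 3  {3,4,5,7,8,9} 18  {4,5,6,7,8,9} 45
  7 to go: {1,2,3,4,5,7,9} 3  {2,3,4,5,7,8,9} 21  {3,4,5,6,7,8,9} 63
  8 to go: {0,1,2,3,4,5,7,9} 3  {1,2,3,4,5,7,8,9} 24  {2,3,4,5,6,7,8,9} 84
  if 0:c drops first: 108 orders
  if 6:a drops first: 27 orders
heap linearizations: 135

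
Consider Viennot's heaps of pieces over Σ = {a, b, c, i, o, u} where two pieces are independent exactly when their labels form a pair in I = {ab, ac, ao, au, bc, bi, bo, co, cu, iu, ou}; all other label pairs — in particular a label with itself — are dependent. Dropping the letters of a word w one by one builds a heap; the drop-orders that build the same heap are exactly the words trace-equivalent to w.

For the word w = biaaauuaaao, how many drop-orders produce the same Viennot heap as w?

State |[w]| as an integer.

1155

piece 0:b — minimal
piece 1:i — minimal
piece 2:a rests on {1:i}
piece 3:a rests on {2:a}
piece 4:a rests on {3:a}
piece 5:u rests on {0:b}
piece 6:u rests on {5:u}
piece 7:a rests on {4:a}
piece 8:a rests on {7:a}
piece 9:a rests on {8:a}
piece 10:o rests on {1:i}
minimal pieces: {0:b, 1:i}
ways to finish when only these pieces remain (= sum over removing one remaining piece with nothing left below it):
  1 left: {6}→1  {9}→1  {10}→1
  2 left: {5,6}→1  {6,9}→2  {6,10}→2  {8,9}→1  {9,10}→2
  3 left: {0,5,6}→1  {5,6,9}→3  {5,6,10}→3  {6,8,9}→3  {6,9,10}→6  {7,8,9}→1  {8,9,10}→3
  4 left: {0,5,6,9}→4  {0,5,6,10}→4  {4,7,8,9}→1  {5,6,8,9}→6  {5,6,9,10}→12  {6,7,8,9}→4  {6,8,9,10}→12  {7,8,9,10}→4
  5 left: {0,5,6,8,9}→10  {0,5,6,9,10}→20  {3,4,7,8,9}→1  {4,6,7,8,9}→5  {4,7,8,9,10}→5  {5,6,7,8,9}→10  {5,6,8,9,10}→30  {6,7,8,9,10}→20
  6 left: {0,5,6,7,8,9}→20  {0,5,6,8,9,10}→60  {2,3,4,7,8,9}→1  {3,4,6,7,8,9}→6  {3,4,7,8,9,10}→6  {4,5,6,7,8,9}→15  {4,6,7,8,9,10}→30  {5,6,7,8,9,10}→60
  7 left: {0,4,5,6,7,8,9}→35  {0,5,6,7,8,9,10}→140  {2,3,4,6,7,8,9}→7  {2,3,4,7,8,9,10}→7  {3,4,5,6,7,8,9}→21  {3,4,6,7,8,9,10}→42  {4,5,6,7,8,9,10}→105
  8 left: {0,3,4,5,6,7,8,9}→56  {0,4,5,6,7,8,9,10}→280  {1,2,3,4,7,8,9,10}→7  {2,3,4,5,6,7,8,9}→28  {2,3,4,6,7,8,9,10}→56  {3,4,5,6,7,8,9,10}→168
  9 left: {0,2,3,4,5,6,7,8,9}→84  {0,3,4,5,6,7,8,9,10}→504  {1,2,3,4,6,7,8,9,10}→63  {2,3,4,5,6,7,8,9,10}→252
  placing 0:b first → 315 extensions
  placing 1:i first → 840 extensions
total linear extensions = 1155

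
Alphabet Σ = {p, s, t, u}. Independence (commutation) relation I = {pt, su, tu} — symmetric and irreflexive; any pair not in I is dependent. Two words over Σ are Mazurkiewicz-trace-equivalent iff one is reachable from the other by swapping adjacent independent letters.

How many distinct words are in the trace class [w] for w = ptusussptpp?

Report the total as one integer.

111

piece 0:p — minimal
piece 1:t — minimal
piece 2:u rests on {0:p}
piece 3:s rests on {0:p, 1:t}
piece 4:u rests on {2:u}
piece 5:s rests on {3:s}
piece 6:s rests on {5:s}
piece 7:p rests on {4:u, 6:s}
piece 8:t rests on {6:s}
piece 9:p rests on {7:p}
piece 10:p rests on {9:p}
minimal pieces: {0:p, 1:t}
ways to finish when only these pieces remain (= sum over removing one remaining piece with nothing left below it):
  1 left: {8}→1  {10}→1
  2 left: {8,10}→2  {9,10}→1
  3 left: {7,9,10}→1  {8,9,10}→3
  4 left: {4,7,9,10}→1  {7,8,9,10}→4
  5 left: {2,4,7,9,10}→1  {4,7,8,9,10}→5  {6,7,8,9,10}→4
  6 left: {2,4,7,8,9,10}→6  {4,6,7,8,9,10}→9  {5,6,7,8,9,10}→4
  7 left: {2,4,6,7,8,9,10}→15  {3,5,6,7,8,9,10}→4  {4,5,6,7,8,9,10}→13
  8 left: {1,3,5,6,7,8,9,10}→4  {2,4,5,6,7,8,9,10}→28  {3,4,5,6,7,8,9,10}→17
  9 left: {1,3,4,5,6,7,8,9,10}→21  {2,3,4,5,6,7,8,9,10}→45
  placing 0:p first → 66 extensions
  placing 1:t first → 45 extensions
total linear extensions = 111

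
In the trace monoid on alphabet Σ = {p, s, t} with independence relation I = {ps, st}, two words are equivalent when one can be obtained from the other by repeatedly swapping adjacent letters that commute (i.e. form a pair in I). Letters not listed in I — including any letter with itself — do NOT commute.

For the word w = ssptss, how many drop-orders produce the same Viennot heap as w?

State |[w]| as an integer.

15

drop 0:s onto floor
drop 1:s onto {0:s}
drop 2:p onto floor
drop 3:t onto {2:p}
drop 4:s onto {1:s}
drop 5:s onto {4:s}
ground layer = {0:s, 2:p}
drop-orders for the pieces not yet dropped (sum over which currently-grounded one goes next):
  1 to go: {3} 1  {5} 1
  2 to go: {2,3} 1  {3,5} 2  {4,5} 1
  3 to go: {1,4,5} 1  {2,3,5} 3  {3,4,5} 3
  4 to go: {0,1,4,5} 1  {1,3,4,5} 4  {2,3,4,5} 6
  if 0:s drops first: 10 orders
  if 2:p drops first: 5 orders
heap linearizations: 15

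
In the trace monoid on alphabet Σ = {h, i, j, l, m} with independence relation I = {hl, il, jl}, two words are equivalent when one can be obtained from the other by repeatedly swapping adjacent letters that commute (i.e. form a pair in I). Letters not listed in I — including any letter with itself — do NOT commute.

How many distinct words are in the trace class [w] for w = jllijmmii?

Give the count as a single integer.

10

0(j) covers ∅
1(l) covers ∅
2(l) covers 1:l
3(i) covers 0:j
4(j) covers 3:i
5(m) covers 2:l, 4:j
6(m) covers 5:m
7(i) covers 6:m
8(i) covers 7:i
floor of heap: 0:j, 1:l
completions by unplaced set U, small U first (add the entries for U minus each lowest piece of U):
  |U|=1: {8}:1
  |U|=2: {7,8}:1
  |U|=3: {6,7,8}:1
  |U|=4: {5,6,7,8}:1
  |U|=5: {2,5,6,7,8}:1  {4,5,6,7,8}:1
  |U|=6: {1,2,5,6,7,8}:1  {2,4,5,6,7,8}:2  {3,4,5,6,7,8}:1
  |U|=7: {0,3,4,5,6,7,8}:1  {1,2,4,5,6,7,8}:3  {2,3,4,5,6,7,8}:3
  start at 0(j): 6
  start at 1(l): 4
sum over floor = 10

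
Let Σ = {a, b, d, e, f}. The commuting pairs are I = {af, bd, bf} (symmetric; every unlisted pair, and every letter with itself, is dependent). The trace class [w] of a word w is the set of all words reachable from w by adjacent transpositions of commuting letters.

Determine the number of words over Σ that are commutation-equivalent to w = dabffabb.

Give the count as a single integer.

drop 0:d onto floor
drop 1:a onto {0:d}
drop 2:b onto {1:a}
drop 3:f onto {0:d}
drop 4:f onto {3:f}
drop 5:a onto {2:b}
drop 6:b onto {5:a}
drop 7:b onto {6:b}
ground layer = {0:d}
drop-orders for the pieces not yet dropped (sum over which currently-grounded one goes next):
  1 to go: {4} 1  {7} 1
  2 to go: {3,4} 1  {4,7} 2  {6,7} 1
  3 to go: {3,4,7} 3  {4,6,7} 3  {5,6,7} 1
  4 to go: {2,5,6,7} 1  {3,4,6,7} 6  {4,5,6,7} 4
  5 to go: {1,2,5,6,7} 1  {2,4,5,6,7} 5  {3,4,5,6,7} 10
  6 to go: {1,2,4,5,6,7} 6  {2,3,4,5,6,7} 15
  if 0:d drops first: 21 orders

21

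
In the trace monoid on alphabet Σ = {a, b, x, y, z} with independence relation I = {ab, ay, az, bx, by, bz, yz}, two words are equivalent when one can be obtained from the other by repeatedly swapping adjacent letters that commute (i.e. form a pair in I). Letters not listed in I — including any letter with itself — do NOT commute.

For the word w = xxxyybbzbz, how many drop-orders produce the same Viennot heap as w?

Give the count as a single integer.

0(x) covers ∅
1(x) covers 0:x
2(x) covers 1:x
3(y) covers 2:x
4(y) covers 3:y
5(b) covers ∅
6(b) covers 5:b
7(z) covers 2:x
8(b) covers 6:b
9(z) covers 7:z
floor of heap: 0:x, 5:b
completions by unplaced set U, small U first (add the entries for U minus each lowest piece of U):
  |U|=1: {4}:1  {8}:1  {9}:1
  |U|=2: {3,4}:1  {4,8}:2  {4,9}:2  {6,8}:1  {7,9}:1  {8,9}:2
  |U|=3: {3,4,8}:3  {3,4,9}:3  {4,6,8}:3  {4,7,9}:3  {4,8,9}:6  {5,6,8}:1  {6,8,9}:3  {7,8,9}:3
  |U|=4: {3,4,6,8}:6  {3,4,7,9}:6  {3,4,8,9}:12  {4,5,6,8}:4  {4,6,8,9}:12  {4,7,8,9}:12  {5,6,8,9}:4  {6,7,8,9}:6
  |U|=5: {2,3,4,7,9}:6  {3,4,5,6,8}:10  {3,4,6,8,9}:30  {3,4,7,8,9}:30  {4,5,6,8,9}:20  {4,6,7,8,9}:30  {5,6,7,8,9}:10
  |U|=6: {1,2,3,4,7,9}:6  {2,3,4,7,8,9}:36  {3,4,5,6,8,9}:60  {3,4,6,7,8,9}:90  {4,5,6,7,8,9}:60
  |U|=7: {0,1,2,3,4,7,9}:6  {1,2,3,4,7,8,9}:42  {2,3,4,6,7,8,9}:126  {3,4,5,6,7,8,9}:210
  |U|=8: {0,1,2,3,4,7,8,9}:48  {1,2,3,4,6,7,8,9}:168  {2,3,4,5,6,7,8,9}:336
  start at 0(x): 504
  start at 5(b): 216
sum over floor = 720

720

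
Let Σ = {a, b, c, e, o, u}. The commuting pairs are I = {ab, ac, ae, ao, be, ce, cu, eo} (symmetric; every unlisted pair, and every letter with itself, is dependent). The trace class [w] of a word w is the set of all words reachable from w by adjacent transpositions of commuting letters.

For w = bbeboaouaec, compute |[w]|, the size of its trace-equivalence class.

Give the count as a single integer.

364

drop 0:b onto floor
drop 1:b onto {0:b}
drop 2:e onto floor
drop 3:b onto {1:b}
drop 4:o onto {3:b}
drop 5:a onto floor
drop 6:o onto {4:o}
drop 7:u onto {2:e, 5:a, 6:o}
drop 8:a onto {7:u}
drop 9:e onto {7:u}
drop 10:c onto {6:o}
ground layer = {0:b, 2:e, 5:a}
drop-orders for the pieces not yet dropped (sum over which currently-grounded one goes next):
  1 to go: {8} 1  {9} 1  {10} 1
  2 to go: {8,9} 2  {8,10} 2  {9,10} 2
  3 to go: {7,8,9} 2  {8,9,10} 6
  4 to go: {2,7,8,9} 2  {5,7,8,9} 2  {7,8,9,10} 8
  5 to go: {2,5,7,8,9} 4  {2,7,8,9,10} 10  {5,7,8,9,10} 10  {6,7,8,9,10} 8
  6 to go: {2,5,7,8,9,10} 24  {2,6,7,8,9,10} 18  {4,6,7,8,9,10} 8  {5,6,7,8,9,10} 18
  7 to go: {2,4,6,7,8,9,10} 26  {2,5,6,7,8,9,10} 60  {3,4,6,7,8,9,10} 8  {4,5,6,7,8,9,10} 26
  8 to go: {1,3,4,6,7,8,9,10} 8  {2,3,4,6,7,8,9,10} 34  {2,4,5,6,7,8,9,10} 112  {3,4,5,6,7,8,9,10} 34
  9 to go: {0,1,3,4,6,7,8,9,10} 8  {1,2,3,4,6,7,8,9,10} 42  {1,3,4,5,6,7,8,9,10} 42  {2,3,4,5,6,7,8,9,10} 180
  if 0:b drops first: 264 orders
  if 2:e drops first: 50 orders
  if 5:a drops first: 50 orders
heap linearizations: 364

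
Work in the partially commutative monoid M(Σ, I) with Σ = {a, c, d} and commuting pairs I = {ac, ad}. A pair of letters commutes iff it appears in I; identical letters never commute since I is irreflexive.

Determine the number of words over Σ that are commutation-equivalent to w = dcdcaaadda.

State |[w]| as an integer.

0(d) covers ∅
1(c) covers 0:d
2(d) covers 1:c
3(c) covers 2:d
4(a) covers ∅
5(a) covers 4:a
6(a) covers 5:a
7(d) covers 3:c
8(d) covers 7:d
9(a) covers 6:a
floor of heap: 0:d, 4:a
completions by unplaced set U, small U first (add the entries for U minus each lowest piece of U):
  |U|=1: {8}:1  {9}:1
  |U|=2: {6,9}:1  {7,8}:1  {8,9}:2
  |U|=3: {3,7,8}:1  {5,6,9}:1  {6,8,9}:3  {7,8,9}:3
  |U|=4: {2,3,7,8}:1  {3,7,8,9}:4  {4,5,6,9}:1  {5,6,8,9}:4  {6,7,8,9}:6
  |U|=5: {1,2,3,7,8}:1  {2,3,7,8,9}:5  {3,6,7,8,9}:10  {4,5,6,8,9}:5  {5,6,7,8,9}:10
  |U|=6: {0,1,2,3,7,8}:1  {1,2,3,7,8,9}:6  {2,3,6,7,8,9}:15  {3,5,6,7,8,9}:20  {4,5,6,7,8,9}:15
  |U|=7: {0,1,2,3,7,8,9}:7  {1,2,3,6,7,8,9}:21  {2,3,5,6,7,8,9}:35  {3,4,5,6,7,8,9}:35
  |U|=8: {0,1,2,3,6,7,8,9}:28  {1,2,3,5,6,7,8,9}:56  {2,3,4,5,6,7,8,9}:70
  start at 0(d): 126
  start at 4(a): 84
sum over floor = 210

210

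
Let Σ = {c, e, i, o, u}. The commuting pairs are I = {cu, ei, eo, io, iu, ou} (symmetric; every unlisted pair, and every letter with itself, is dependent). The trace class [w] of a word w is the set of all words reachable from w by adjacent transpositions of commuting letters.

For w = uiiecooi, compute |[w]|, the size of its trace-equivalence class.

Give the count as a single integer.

18

piece 0:u — minimal
piece 1:i — minimal
piece 2:i rests on {1:i}
piece 3:e rests on {0:u}
piece 4:c rests on {2:i, 3:e}
piece 5:o rests on {4:c}
piece 6:o rests on {5:o}
piece 7:i rests on {4:c}
minimal pieces: {0:u, 1:i}
ways to finish when only these pieces remain (= sum over removing one remaining piece with nothing left below it):
  1 left: {6}→1  {7}→1
  2 left: {5,6}→1  {6,7}→2
  3 left: {5,6,7}→3
  4 left: {4,5,6,7}→3
  5 left: {2,4,5,6,7}→3  {3,4,5,6,7}→3
  6 left: {0,3,4,5,6,7}→3  {1,2,4,5,6,7}→3  {2,3,4,5,6,7}→6
  placing 0:u first → 9 extensions
  placing 1:i first → 9 extensions
total linear extensions = 18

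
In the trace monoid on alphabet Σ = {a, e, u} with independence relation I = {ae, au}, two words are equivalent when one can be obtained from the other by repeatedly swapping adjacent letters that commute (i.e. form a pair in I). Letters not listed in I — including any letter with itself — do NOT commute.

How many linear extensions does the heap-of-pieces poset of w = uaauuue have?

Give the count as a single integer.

21

0(u) covers ∅
1(a) covers ∅
2(a) covers 1:a
3(u) covers 0:u
4(u) covers 3:u
5(u) covers 4:u
6(e) covers 5:u
floor of heap: 0:u, 1:a
completions by unplaced set U, small U first (add the entries for U minus each lowest piece of U):
  |U|=1: {2}:1  {6}:1
  |U|=2: {1,2}:1  {2,6}:2  {5,6}:1
  |U|=3: {1,2,6}:3  {2,5,6}:3  {4,5,6}:1
  |U|=4: {1,2,5,6}:6  {2,4,5,6}:4  {3,4,5,6}:1
  |U|=5: {0,3,4,5,6}:1  {1,2,4,5,6}:10  {2,3,4,5,6}:5
  start at 0(u): 15
  start at 1(a): 6
sum over floor = 21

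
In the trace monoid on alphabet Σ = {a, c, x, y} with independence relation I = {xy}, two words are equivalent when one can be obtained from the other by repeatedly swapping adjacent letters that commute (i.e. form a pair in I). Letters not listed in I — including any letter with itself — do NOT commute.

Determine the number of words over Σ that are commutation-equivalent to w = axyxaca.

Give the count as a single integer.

#0=a has no predecessor
#1=x depends on [0:a]
#2=y depends on [0:a]
#3=x depends on [1:x]
#4=a depends on [2:y, 3:x]
#5=c depends on [4:a]
#6=a depends on [5:c]
sources: [0:a]
N(rest) = Σ N(rest − s) over sources s of rest; N(one piece) = 1:
  size 1 → [6]=1
  size 2 → [5,6]=1
  size 3 → [4,5,6]=1
  size 4 → [2,4,5,6]=1  [3,4,5,6]=1
  size 5 → [1,3,4,5,6]=1  [2,3,4,5,6]=2
  first=0(a) contributes 3

3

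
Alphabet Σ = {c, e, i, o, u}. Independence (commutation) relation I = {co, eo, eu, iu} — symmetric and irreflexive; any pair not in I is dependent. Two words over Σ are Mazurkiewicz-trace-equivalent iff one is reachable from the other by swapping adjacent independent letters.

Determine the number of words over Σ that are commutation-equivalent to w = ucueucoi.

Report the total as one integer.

#0=u has no predecessor
#1=c depends on [0:u]
#2=u depends on [1:c]
#3=e depends on [1:c]
#4=u depends on [2:u]
#5=c depends on [3:e, 4:u]
#6=o depends on [4:u]
#7=i depends on [5:c, 6:o]
sources: [0:u]
N(rest) = Σ N(rest − s) over sources s of rest; N(one piece) = 1:
  size 1 → [7]=1
  size 2 → [5,7]=1  [6,7]=1
  size 3 → [3,5,7]=1  [5,6,7]=2
  size 4 → [3,5,6,7]=3  [4,5,6,7]=2
  size 5 → [2,4,5,6,7]=2  [3,4,5,6,7]=5
  size 6 → [2,3,4,5,6,7]=7
  first=0(u) contributes 7

7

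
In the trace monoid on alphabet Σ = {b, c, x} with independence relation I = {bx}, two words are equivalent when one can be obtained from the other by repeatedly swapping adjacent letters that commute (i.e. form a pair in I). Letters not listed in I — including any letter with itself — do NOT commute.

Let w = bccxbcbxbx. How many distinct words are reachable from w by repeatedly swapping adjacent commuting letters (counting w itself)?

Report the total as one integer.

#0=b has no predecessor
#1=c depends on [0:b]
#2=c depends on [1:c]
#3=x depends on [2:c]
#4=b depends on [2:c]
#5=c depends on [3:x, 4:b]
#6=b depends on [5:c]
#7=x depends on [5:c]
#8=b depends on [6:b]
#9=x depends on [7:x]
sources: [0:b]
N(rest) = Σ N(rest − s) over sources s of rest; N(one piece) = 1:
  size 1 → [8]=1  [9]=1
  size 2 → [6,8]=1  [7,9]=1  [8,9]=2
  size 3 → [6,8,9]=3  [7,8,9]=3
  size 4 → [6,7,8,9]=6
  size 5 → [5,6,7,8,9]=6
  size 6 → [3,5,6,7,8,9]=6  [4,5,6,7,8,9]=6
  size 7 → [3,4,5,6,7,8,9]=12
  size 8 → [2,3,4,5,6,7,8,9]=12
  first=0(b) contributes 12

12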